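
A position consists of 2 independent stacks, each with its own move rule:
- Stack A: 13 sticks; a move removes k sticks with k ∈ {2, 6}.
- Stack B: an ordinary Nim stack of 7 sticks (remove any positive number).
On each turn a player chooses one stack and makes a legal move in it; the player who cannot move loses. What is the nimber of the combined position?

Grundy values for stack A (subtraction set {2, 6}):
k:     0  1  2  3  4  5  6  7  8  9 10 11 12 13
g(k):  0  0  1  1  0  0  1  1  0  0  1  1  0  0
So g(13) = 0.
Stack B is a plain Nim stack of size 7, so its Grundy value is 7.
The value of a disjunctive sum is the nim-sum of the parts.
Combined value = 0 ⊕ 7 = 7.

7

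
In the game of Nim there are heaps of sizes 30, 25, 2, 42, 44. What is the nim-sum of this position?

In binary:
  011110  (30)
  011001  (25)
  000010  (2)
  101010  (42)
  101100  (44)
  ------
  000011  (3)

3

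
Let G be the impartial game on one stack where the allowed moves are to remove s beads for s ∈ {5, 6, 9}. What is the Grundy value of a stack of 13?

2

Build the Grundy sequence with g(k) = mex{g(k−s) : s ∈ {5, 6, 9}, s ≤ k}:
k:     0  1  2  3  4  5  6  7  8  9 10 11 12 13
g(k):  0  0  0  0  0  1  1  1  1  1  2  2  2  2
So g(13) = 2.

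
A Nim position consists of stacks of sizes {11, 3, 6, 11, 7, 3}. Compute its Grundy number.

Compute the nim-sum pairwise:
11 ⊕ 3 = 8
8 ⊕ 6 = 14
14 ⊕ 11 = 5
5 ⊕ 7 = 2
2 ⊕ 3 = 1

1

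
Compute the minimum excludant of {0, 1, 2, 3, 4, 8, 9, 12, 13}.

The values 0, 1, 2, 3, 4 are all present; 5 is the first non-negative integer missing from the set.

5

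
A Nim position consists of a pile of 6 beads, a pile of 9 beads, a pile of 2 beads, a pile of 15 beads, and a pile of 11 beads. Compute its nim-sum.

9

Nim-sum: 6 ^ 9 ^ 2 ^ 15 ^ 11 = 9.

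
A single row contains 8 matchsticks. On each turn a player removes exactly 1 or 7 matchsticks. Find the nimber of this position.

0

Build the Grundy sequence with g(k) = mex{g(k−s) : s ∈ {1, 7}, s ≤ k}:
g(0) = mex{} = 0
g(1) = mex{0} = 1
g(2) = mex{1} = 0
g(3) = mex{0} = 1
g(4) = mex{1} = 0
g(5) = mex{0} = 1
g(6) = mex{1} = 0
g(7) = mex{0} = 1
g(8) = mex{1} = 0
So g(8) = 0.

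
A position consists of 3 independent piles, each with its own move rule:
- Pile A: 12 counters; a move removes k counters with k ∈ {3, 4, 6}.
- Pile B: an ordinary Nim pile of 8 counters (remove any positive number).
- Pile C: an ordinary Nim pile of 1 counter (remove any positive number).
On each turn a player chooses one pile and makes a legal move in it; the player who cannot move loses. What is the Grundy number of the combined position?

Build the Grundy sequence for pile A with g(k) = mex{g(k−s) : s ∈ {3, 4, 6}, s ≤ k}:
k:     0  1  2  3  4  5  6  7  8  9 10 11 12
g(k):  0  0  0  1  1  1  2  2  2  0  0  0  1
So g(12) = 1.
Pile B is a plain Nim pile of size 8, so its Grundy value is 8.
Pile C is a plain Nim pile of size 1, so its Grundy value is 1.
By the Sprague-Grundy theorem, the Grundy value of a sum of independent games is the XOR of the component values.
Combined value = 1 XOR 8 XOR 1 = 8.

8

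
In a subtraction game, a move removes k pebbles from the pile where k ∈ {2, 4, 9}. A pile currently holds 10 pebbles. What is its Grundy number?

2

Compute g(0), g(1), … for moves {2, 4, 9}:
g(0) = mex{} = 0
g(1) = mex{} = 0
g(2) = mex{0} = 1
g(3) = mex{0} = 1
g(4) = mex{0,1} = 2
g(5) = mex{0,1} = 2
g(6) = mex{1,2} = 0
g(7) = mex{1,2} = 0
g(8) = mex{0,2} = 1
g(9) = mex{0,2} = 1
g(10) = mex{0,1} = 2
So g(10) = 2.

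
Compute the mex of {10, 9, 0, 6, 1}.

2

The values 0, 1 are all present; 2 is the first non-negative integer missing from the set.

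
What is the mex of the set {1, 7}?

0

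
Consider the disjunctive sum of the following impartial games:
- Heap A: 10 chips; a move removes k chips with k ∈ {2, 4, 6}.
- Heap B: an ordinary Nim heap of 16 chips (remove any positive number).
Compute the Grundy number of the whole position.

17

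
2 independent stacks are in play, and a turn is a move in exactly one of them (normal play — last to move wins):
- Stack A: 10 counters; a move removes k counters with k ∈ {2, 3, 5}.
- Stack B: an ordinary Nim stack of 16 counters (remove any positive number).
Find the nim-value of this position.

17

Grundy values for stack A (subtraction set {2, 3, 5}):
k:     0  1  2  3  4  5  6  7  8  9 10
g(k):  0  0  1  1  2  2  3  0  0  1  1
So g(10) = 1.
Stack B is a plain Nim stack of size 16, so its Grundy value is 16.
The value of a disjunctive sum is the nim-sum of the parts.
Combined value = 1 XOR 16 = 17.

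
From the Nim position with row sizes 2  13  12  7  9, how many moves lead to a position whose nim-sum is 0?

Compute the nim-sum pairwise:
2 ^ 13 = 15
15 ^ 12 = 3
3 ^ 7 = 4
4 ^ 9 = 13
The overall nim-sum is X = 13. A row of size p has a winning move iff p XOR X < p (reduce it to p XOR X).
  2: 2 XOR 13 = 15 ≥ 2 — no move.
  13: 13 XOR 13 = 0 < 13 — winning move (to 0).
  12: 12 XOR 13 = 1 < 12 — winning move (to 1).
  7: 7 XOR 13 = 10 ≥ 7 — no move.
  9: 9 XOR 13 = 4 < 9 — winning move (to 4).
That gives 3 winning moves.

3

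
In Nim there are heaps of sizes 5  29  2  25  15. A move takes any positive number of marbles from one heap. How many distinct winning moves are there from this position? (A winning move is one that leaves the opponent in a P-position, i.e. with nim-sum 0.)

3

Write each in binary and XOR column by column:
  00101  (5)
  11101  (29)
  00010  (2)
  11001  (25)
  01111  (15)
  -----
  01100  (12)
The overall nim-sum is X = 12. A heap of size p has a winning move iff p XOR X < p (reduce it to p XOR X).
  5: 5 XOR 12 = 9 ≥ 5 — no move.
  29: 29 XOR 12 = 17 < 29 — winning move (to 17).
  2: 2 XOR 12 = 14 ≥ 2 — no move.
  25: 25 XOR 12 = 21 < 25 — winning move (to 21).
  15: 15 XOR 12 = 3 < 15 — winning move (to 3).
That gives 3 winning moves.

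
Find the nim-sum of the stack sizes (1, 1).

Compute the nim-sum pairwise:
1 ⊕ 1 = 0

0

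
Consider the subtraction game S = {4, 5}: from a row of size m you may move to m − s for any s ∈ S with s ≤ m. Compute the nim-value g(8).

Build the Grundy sequence with g(k) = mex{g(k−s) : s ∈ {4, 5}, s ≤ k}:
g(0) = mex{} = 0
g(1) = mex{} = 0
g(2) = mex{} = 0
g(3) = mex{} = 0
g(4) = mex{0} = 1
g(5) = mex{0} = 1
g(6) = mex{0} = 1
g(7) = mex{0} = 1
g(8) = mex{0,1} = 2
So g(8) = 2.

2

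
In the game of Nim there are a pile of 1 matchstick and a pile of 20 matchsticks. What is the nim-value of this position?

Bitwise XOR of the heap sizes:
  00001  (1)
  10100  (20)
  -----
  10101  (21)

21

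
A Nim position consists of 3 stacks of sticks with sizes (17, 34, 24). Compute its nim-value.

In binary:
  010001  (17)
  100010  (34)
  011000  (24)
  ------
  101011  (43)

43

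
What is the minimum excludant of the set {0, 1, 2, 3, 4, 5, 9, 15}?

6

The values 0, 1, 2, 3, 4, 5 are all present; 6 is the first non-negative integer missing from the set.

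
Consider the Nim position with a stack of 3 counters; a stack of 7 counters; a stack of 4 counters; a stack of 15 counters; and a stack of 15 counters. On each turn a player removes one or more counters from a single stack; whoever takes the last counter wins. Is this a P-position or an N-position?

Nim-sum: 3 ⊕ 7 ⊕ 4 ⊕ 15 ⊕ 15 = 0.
The nim-sum is 0, so this is a P-position: the player to move is in a losing position under optimal play.

P-position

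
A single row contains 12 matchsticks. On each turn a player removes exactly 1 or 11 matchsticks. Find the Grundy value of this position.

Grundy values for subtraction set {1, 11}:
g(0) = mex{} = 0
g(1) = mex{0} = 1
g(2) = mex{1} = 0
g(3) = mex{0} = 1
g(4) = mex{1} = 0
g(5) = mex{0} = 1
g(6) = mex{1} = 0
g(7) = mex{0} = 1
g(8) = mex{1} = 0
g(9) = mex{0} = 1
g(10) = mex{1} = 0
g(11) = mex{0} = 1
g(12) = mex{1} = 0
So g(12) = 0.

0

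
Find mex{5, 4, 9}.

0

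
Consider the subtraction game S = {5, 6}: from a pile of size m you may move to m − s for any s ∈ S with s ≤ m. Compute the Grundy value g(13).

0

Grundy values for subtraction set {5, 6}:
g(0) = mex{} = 0
g(1) = mex{} = 0
g(2) = mex{} = 0
g(3) = mex{} = 0
g(4) = mex{} = 0
g(5) = mex{0} = 1
g(6) = mex{0} = 1
g(7) = mex{0} = 1
g(8) = mex{0} = 1
g(9) = mex{0} = 1
g(10) = mex{0,1} = 2
g(11) = mex{1} = 0
g(12) = mex{1} = 0
g(13) = mex{1} = 0
So g(13) = 0.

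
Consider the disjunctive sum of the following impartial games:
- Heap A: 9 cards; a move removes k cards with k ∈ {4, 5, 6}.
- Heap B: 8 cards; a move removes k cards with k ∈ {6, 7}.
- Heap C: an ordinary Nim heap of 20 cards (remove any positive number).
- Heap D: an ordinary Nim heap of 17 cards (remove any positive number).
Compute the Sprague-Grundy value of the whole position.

6

Grundy values for heap A (subtraction set {4, 5, 6}):
g(0) = mex{} = 0
g(1) = mex{} = 0
g(2) = mex{} = 0
g(3) = mex{} = 0
g(4) = mex{0} = 1
g(5) = mex{0} = 1
g(6) = mex{0} = 1
g(7) = mex{0} = 1
g(8) = mex{0,1} = 2
g(9) = mex{0,1} = 2
So g(9) = 2.
Grundy values for heap B (subtraction set {6, 7}):
g(0) = mex{} = 0
g(1) = mex{} = 0
g(2) = mex{} = 0
g(3) = mex{} = 0
g(4) = mex{} = 0
g(5) = mex{} = 0
g(6) = mex{0} = 1
g(7) = mex{0} = 1
g(8) = mex{0} = 1
So g(8) = 1.
Heap C is a plain Nim heap of size 20, so its Grundy value is 20.
Heap D is a plain Nim heap of size 17, so its Grundy value is 17.
The value of a disjunctive sum is the nim-sum of the parts.
Combined value = 2 XOR 1 XOR 20 XOR 17 = 6.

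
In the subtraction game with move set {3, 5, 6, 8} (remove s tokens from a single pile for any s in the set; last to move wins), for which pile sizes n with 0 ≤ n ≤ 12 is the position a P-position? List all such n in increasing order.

Build the Grundy sequence with g(k) = mex{g(k−s) : s ∈ {3, 5, 6, 8}, s ≤ k}:
g(0) = mex{} = 0
g(1) = mex{} = 0
g(2) = mex{} = 0
g(3) = mex{0} = 1
g(4) = mex{0} = 1
g(5) = mex{0} = 1
g(6) = mex{0,1} = 2
g(7) = mex{0,1} = 2
g(8) = mex{0,1} = 2
g(9) = mex{0,1,2} = 3
g(10) = mex{0,1,2} = 3
g(11) = mex{1,2} = 0
g(12) = mex{1,2,3} = 0
The P-positions (g = 0) in 0..12 are 0, 1, 2, 11, 12.

0, 1, 2, 11, 12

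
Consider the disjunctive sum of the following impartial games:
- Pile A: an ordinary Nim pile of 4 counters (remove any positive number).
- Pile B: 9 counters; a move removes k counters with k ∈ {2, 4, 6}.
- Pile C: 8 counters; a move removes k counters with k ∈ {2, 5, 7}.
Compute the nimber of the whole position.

Pile A is a plain Nim pile of size 4, so its Grundy value is 4.
Grundy values for pile B (subtraction set {2, 4, 6}):
k:     0  1  2  3  4  5  6  7  8  9
g(k):  0  0  1  1  2  2  3  3  0  0
So g(9) = 0.
For pile C, compute g(0), g(1), … with moves {2, 5, 7}:
g(0) = mex{} = 0
g(1) = mex{} = 0
g(2) = mex{0} = 1
g(3) = mex{0} = 1
g(4) = mex{1} = 0
g(5) = mex{0,1} = 2
g(6) = mex{0} = 1
g(7) = mex{0,1,2} = 3
g(8) = mex{0,1} = 2
So g(8) = 2.
The value of a disjunctive sum is the nim-sum of the parts.
Combined value = 4 XOR 0 XOR 2 = 6.

6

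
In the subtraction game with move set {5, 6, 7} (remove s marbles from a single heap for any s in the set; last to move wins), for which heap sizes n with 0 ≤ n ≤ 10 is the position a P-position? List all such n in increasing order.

0, 1, 2, 3, 4

Grundy values for subtraction set {5, 6, 7}:
k:     0  1  2  3  4  5  6  7  8  9 10
g(k):  0  0  0  0  0  1  1  1  1  1  2
The P-positions (g = 0) in 0..10 are 0, 1, 2, 3, 4.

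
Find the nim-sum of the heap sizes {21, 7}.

Compute the nim-sum pairwise:
21 ⊕ 7 = 18

18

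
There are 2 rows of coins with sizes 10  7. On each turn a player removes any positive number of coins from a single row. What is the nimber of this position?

13

Compute the nim-sum pairwise:
10 XOR 7 = 13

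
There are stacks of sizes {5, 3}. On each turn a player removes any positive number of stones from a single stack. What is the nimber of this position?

6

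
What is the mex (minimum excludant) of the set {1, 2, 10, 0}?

The values 0, 1, 2 are all present; 3 is the first non-negative integer missing from the set.

3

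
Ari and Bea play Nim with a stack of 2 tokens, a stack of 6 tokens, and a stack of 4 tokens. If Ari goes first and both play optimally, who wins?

Nim-sum: 2 ⊕ 6 ⊕ 4 = 0.
The nim-sum is 0, so this is a P-position: the player to move is in a losing position under optimal play; Ari is about to move from it and so loses — Bea wins.

Bea wins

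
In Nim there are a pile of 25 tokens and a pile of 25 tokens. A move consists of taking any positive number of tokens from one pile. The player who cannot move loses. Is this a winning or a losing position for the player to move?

Losing position

Compute the nim-sum pairwise:
25 ^ 25 = 0
The nim-sum is 0, so this is a P-position: the player to move is in a losing position under optimal play.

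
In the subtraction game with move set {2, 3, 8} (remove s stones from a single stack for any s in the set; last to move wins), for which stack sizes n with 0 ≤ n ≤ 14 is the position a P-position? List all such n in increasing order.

0, 1, 5, 6, 10, 11

Grundy values for subtraction set {2, 3, 8}:
k:     0  1  2  3  4  5  6  7  8  9 10 11 12 13 14
g(k):  0  0  1  1  2  0  0  1  1  2  0  0  1  1  2
The P-positions (g = 0) in 0..14 are 0, 1, 5, 6, 10, 11.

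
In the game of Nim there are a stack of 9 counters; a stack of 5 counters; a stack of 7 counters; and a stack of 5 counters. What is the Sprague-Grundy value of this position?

14

Compute the nim-sum pairwise:
9 XOR 5 = 12
12 XOR 7 = 11
11 XOR 5 = 14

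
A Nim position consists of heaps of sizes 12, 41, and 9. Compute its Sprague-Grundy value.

44

Nim-sum: 12 ^ 41 ^ 9 = 44.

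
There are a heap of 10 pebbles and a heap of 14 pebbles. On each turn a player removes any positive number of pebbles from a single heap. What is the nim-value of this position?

Compute the nim-sum pairwise:
10 ^ 14 = 4

4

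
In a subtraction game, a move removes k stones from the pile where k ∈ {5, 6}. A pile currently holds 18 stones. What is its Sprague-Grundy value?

1

Grundy values for subtraction set {5, 6}:
k:     0  1  2  3  4  5  6  7  8  9 10 11 12 13 14 15 16 17 18
g(k):  0  0  0  0  0  1  1  1  1  1  2  0  0  0  0  0  1  1  1
So g(18) = 1.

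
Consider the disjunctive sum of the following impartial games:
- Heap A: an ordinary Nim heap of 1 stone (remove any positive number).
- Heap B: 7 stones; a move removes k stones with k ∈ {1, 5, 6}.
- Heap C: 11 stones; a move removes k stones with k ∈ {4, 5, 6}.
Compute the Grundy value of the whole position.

Heap A is a plain Nim heap of size 1, so its Grundy value is 1.
For heap B, compute g(0), g(1), … with moves {1, 5, 6}:
g(0) = mex{} = 0
g(1) = mex{0} = 1
g(2) = mex{1} = 0
g(3) = mex{0} = 1
g(4) = mex{1} = 0
g(5) = mex{0} = 1
g(6) = mex{0,1} = 2
g(7) = mex{0,1,2} = 3
So g(7) = 3.
For heap C, compute g(0), g(1), … with moves {4, 5, 6}:
k:     0  1  2  3  4  5  6  7  8  9 10 11
g(k):  0  0  0  0  1  1  1  1  2  2  0  0
So g(11) = 0.
The value of a disjunctive sum is the nim-sum of the parts.
Combined value = 1 ⊕ 3 ⊕ 0 = 2.

2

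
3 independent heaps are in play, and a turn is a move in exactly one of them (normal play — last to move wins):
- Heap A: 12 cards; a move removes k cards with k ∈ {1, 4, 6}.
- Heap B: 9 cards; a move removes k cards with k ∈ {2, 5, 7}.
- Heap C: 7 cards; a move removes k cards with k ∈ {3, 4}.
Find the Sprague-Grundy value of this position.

For heap A, compute g(0), g(1), … with moves {1, 4, 6}:
g(0) = mex{} = 0
g(1) = mex{0} = 1
g(2) = mex{1} = 0
g(3) = mex{0} = 1
g(4) = mex{0,1} = 2
g(5) = mex{1,2} = 0
g(6) = mex{0} = 1
g(7) = mex{1} = 0
g(8) = mex{0,2} = 1
g(9) = mex{0,1} = 2
g(10) = mex{1,2} = 0
g(11) = mex{0} = 1
g(12) = mex{1} = 0
So g(12) = 0.
For heap B, compute g(0), g(1), … with moves {2, 5, 7}:
g(0) = mex{} = 0
g(1) = mex{} = 0
g(2) = mex{0} = 1
g(3) = mex{0} = 1
g(4) = mex{1} = 0
g(5) = mex{0,1} = 2
g(6) = mex{0} = 1
g(7) = mex{0,1,2} = 3
g(8) = mex{0,1} = 2
g(9) = mex{0,1,3} = 2
So g(9) = 2.
Grundy values for heap C (subtraction set {3, 4}):
g(0) = mex{} = 0
g(1) = mex{} = 0
g(2) = mex{} = 0
g(3) = mex{0} = 1
g(4) = mex{0} = 1
g(5) = mex{0} = 1
g(6) = mex{0,1} = 2
g(7) = mex{1} = 0
So g(7) = 0.
The value of a disjunctive sum is the nim-sum of the parts.
Combined value = 0 XOR 2 XOR 0 = 2.

2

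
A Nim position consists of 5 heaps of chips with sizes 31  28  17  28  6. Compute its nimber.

8

Compute the nim-sum pairwise:
31 ⊕ 28 = 3
3 ⊕ 17 = 18
18 ⊕ 28 = 14
14 ⊕ 6 = 8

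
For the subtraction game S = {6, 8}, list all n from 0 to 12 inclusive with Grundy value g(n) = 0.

Build the Grundy sequence with g(k) = mex{g(k−s) : s ∈ {6, 8}, s ≤ k}:
g(0) = mex{} = 0
g(1) = mex{} = 0
g(2) = mex{} = 0
g(3) = mex{} = 0
g(4) = mex{} = 0
g(5) = mex{} = 0
g(6) = mex{0} = 1
g(7) = mex{0} = 1
g(8) = mex{0} = 1
g(9) = mex{0} = 1
g(10) = mex{0} = 1
g(11) = mex{0} = 1
g(12) = mex{0,1} = 2
The P-positions (g = 0) in 0..12 are 0, 1, 2, 3, 4, 5.

0, 1, 2, 3, 4, 5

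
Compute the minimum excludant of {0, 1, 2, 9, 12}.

3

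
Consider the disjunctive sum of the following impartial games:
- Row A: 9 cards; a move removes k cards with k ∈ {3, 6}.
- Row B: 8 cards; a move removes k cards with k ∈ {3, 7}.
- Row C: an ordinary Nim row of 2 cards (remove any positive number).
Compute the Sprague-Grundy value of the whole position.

For row A, compute g(0), g(1), … with moves {3, 6}:
g(0) = mex{} = 0
g(1) = mex{} = 0
g(2) = mex{} = 0
g(3) = mex{0} = 1
g(4) = mex{0} = 1
g(5) = mex{0} = 1
g(6) = mex{0,1} = 2
g(7) = mex{0,1} = 2
g(8) = mex{0,1} = 2
g(9) = mex{1,2} = 0
So g(9) = 0.
Grundy values for row B (subtraction set {3, 7}):
g(0) = mex{} = 0
g(1) = mex{} = 0
g(2) = mex{} = 0
g(3) = mex{0} = 1
g(4) = mex{0} = 1
g(5) = mex{0} = 1
g(6) = mex{1} = 0
g(7) = mex{0,1} = 2
g(8) = mex{0,1} = 2
So g(8) = 2.
Row C is a plain Nim row of size 2, so its Grundy value is 2.
By the Sprague-Grundy theorem, the Grundy value of a sum of independent games is the XOR of the component values.
Combined value = 0 XOR 2 XOR 2 = 0.

0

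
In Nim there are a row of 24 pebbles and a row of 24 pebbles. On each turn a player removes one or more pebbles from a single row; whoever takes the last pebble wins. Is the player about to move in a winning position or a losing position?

Compute the nim-sum pairwise:
24 XOR 24 = 0
The nim-sum is 0, so this is a P-position: the player to move is in a losing position under optimal play.

Losing position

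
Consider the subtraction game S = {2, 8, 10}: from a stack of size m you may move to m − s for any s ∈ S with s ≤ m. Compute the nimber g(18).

1

Build the Grundy sequence with g(k) = mex{g(k−s) : s ∈ {2, 8, 10}, s ≤ k}:
k:     0  1  2  3  4  5  6  7  8  9 10 11 12 13 14 15 16 17 18
g(k):  0  0  1  1  0  0  1  1  2  2  3  3  2  2  3  3  0  0  1
So g(18) = 1.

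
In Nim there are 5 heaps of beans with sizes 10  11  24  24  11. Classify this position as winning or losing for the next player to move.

Winning position

Nim-sum: 10 ⊕ 11 ⊕ 24 ⊕ 24 ⊕ 11 = 10.
The nim-sum is 10 ≠ 0, so this is an N-position: the player to move can win.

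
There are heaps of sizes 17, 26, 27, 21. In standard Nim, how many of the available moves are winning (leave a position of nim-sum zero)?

1

Compute the nim-sum pairwise:
17 ⊕ 26 = 11
11 ⊕ 27 = 16
16 ⊕ 21 = 5
The overall nim-sum is X = 5. A heap of size p has a winning move iff p XOR X < p (reduce it to p XOR X).
  17: 17 XOR 5 = 20 ≥ 17 — no move.
  26: 26 XOR 5 = 31 ≥ 26 — no move.
  27: 27 XOR 5 = 30 ≥ 27 — no move.
  21: 21 XOR 5 = 16 < 21 — winning move (to 16).
That gives 1 winning move.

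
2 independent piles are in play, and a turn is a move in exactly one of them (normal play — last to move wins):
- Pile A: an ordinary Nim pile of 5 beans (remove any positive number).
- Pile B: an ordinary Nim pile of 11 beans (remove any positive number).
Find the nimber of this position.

14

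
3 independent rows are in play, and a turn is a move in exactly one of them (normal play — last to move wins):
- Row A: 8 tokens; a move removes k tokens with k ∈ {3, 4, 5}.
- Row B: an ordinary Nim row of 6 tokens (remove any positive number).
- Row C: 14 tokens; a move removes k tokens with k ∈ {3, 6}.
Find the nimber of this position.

7

For row A, compute g(0), g(1), … with moves {3, 4, 5}:
g(0) = mex{} = 0
g(1) = mex{} = 0
g(2) = mex{} = 0
g(3) = mex{0} = 1
g(4) = mex{0} = 1
g(5) = mex{0} = 1
g(6) = mex{0,1} = 2
g(7) = mex{0,1} = 2
g(8) = mex{1} = 0
So g(8) = 0.
Row B is a plain Nim row of size 6, so its Grundy value is 6.
Build the Grundy sequence for row C with g(k) = mex{g(k−s) : s ∈ {3, 6}, s ≤ k}:
g(0) = mex{} = 0
g(1) = mex{} = 0
g(2) = mex{} = 0
g(3) = mex{0} = 1
g(4) = mex{0} = 1
g(5) = mex{0} = 1
g(6) = mex{0,1} = 2
g(7) = mex{0,1} = 2
g(8) = mex{0,1} = 2
g(9) = mex{1,2} = 0
g(10) = mex{1,2} = 0
g(11) = mex{1,2} = 0
g(12) = mex{0,2} = 1
g(13) = mex{0,2} = 1
g(14) = mex{0,2} = 1
So g(14) = 1.
The value of a disjunctive sum is the nim-sum of the parts.
Combined value = 0 ⊕ 6 ⊕ 1 = 7.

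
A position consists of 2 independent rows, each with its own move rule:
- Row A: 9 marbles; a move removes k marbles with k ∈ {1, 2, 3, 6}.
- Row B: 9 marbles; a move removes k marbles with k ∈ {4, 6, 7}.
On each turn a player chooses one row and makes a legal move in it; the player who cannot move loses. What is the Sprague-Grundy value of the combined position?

3

Grundy values for row A (subtraction set {1, 2, 3, 6}):
k:     0  1  2  3  4  5  6  7  8  9
g(k):  0  1  2  3  0  1  2  3  0  1
So g(9) = 1.
Grundy values for row B (subtraction set {4, 6, 7}):
k:     0  1  2  3  4  5  6  7  8  9
g(k):  0  0  0  0  1  1  1  1  2  2
So g(9) = 2.
By the Sprague-Grundy theorem, the Grundy value of a sum of independent games is the XOR of the component values.
Combined value = 1 ⊕ 2 = 3.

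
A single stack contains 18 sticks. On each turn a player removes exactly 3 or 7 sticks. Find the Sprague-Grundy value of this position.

Compute g(0), g(1), … for moves {3, 7}:
k:     0  1  2  3  4  5  6  7  8  9 10 11 12 13 14 15 16 17 18
g(k):  0  0  0  1  1  1  0  2  2  1  0  0  0  1  1  1  0  2  2
So g(18) = 2.

2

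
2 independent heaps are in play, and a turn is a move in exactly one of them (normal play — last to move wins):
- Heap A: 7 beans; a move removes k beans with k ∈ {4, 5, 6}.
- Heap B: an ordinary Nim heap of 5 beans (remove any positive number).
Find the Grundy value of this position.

Build the Grundy sequence for heap A with g(k) = mex{g(k−s) : s ∈ {4, 5, 6}, s ≤ k}:
k:     0  1  2  3  4  5  6  7
g(k):  0  0  0  0  1  1  1  1
So g(7) = 1.
Heap B is a plain Nim heap of size 5, so its Grundy value is 5.
By the Sprague-Grundy theorem, the Grundy value of a sum of independent games is the XOR of the component values.
Combined value = 1 XOR 5 = 4.

4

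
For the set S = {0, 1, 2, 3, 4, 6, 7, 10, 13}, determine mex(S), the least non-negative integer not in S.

5

The values 0, 1, 2, 3, 4 are all present; 5 is the first non-negative integer missing from the set.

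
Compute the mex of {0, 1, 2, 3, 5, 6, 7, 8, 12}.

The values 0, 1, 2, 3 are all present; 4 is the first non-negative integer missing from the set.

4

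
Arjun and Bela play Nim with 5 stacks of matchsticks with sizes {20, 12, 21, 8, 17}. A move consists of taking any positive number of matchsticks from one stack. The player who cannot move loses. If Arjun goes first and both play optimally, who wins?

Arjun wins

Nim-sum: 20 ^ 12 ^ 21 ^ 8 ^ 17 = 20.
The nim-sum is 20 ≠ 0, so this is an N-position: the player to move can win; Arjun has a winning move.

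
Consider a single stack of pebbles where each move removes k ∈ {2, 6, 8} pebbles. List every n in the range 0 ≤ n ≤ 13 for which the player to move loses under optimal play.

Build the Grundy sequence with g(k) = mex{g(k−s) : s ∈ {2, 6, 8}, s ≤ k}:
g(0) = mex{} = 0
g(1) = mex{} = 0
g(2) = mex{0} = 1
g(3) = mex{0} = 1
g(4) = mex{1} = 0
g(5) = mex{1} = 0
g(6) = mex{0} = 1
g(7) = mex{0} = 1
g(8) = mex{0,1} = 2
g(9) = mex{0,1} = 2
g(10) = mex{0,1,2} = 3
g(11) = mex{0,1,2} = 3
g(12) = mex{0,1,3} = 2
g(13) = mex{0,1,3} = 2
The P-positions (g = 0) in 0..13 are 0, 1, 4, 5.

0, 1, 4, 5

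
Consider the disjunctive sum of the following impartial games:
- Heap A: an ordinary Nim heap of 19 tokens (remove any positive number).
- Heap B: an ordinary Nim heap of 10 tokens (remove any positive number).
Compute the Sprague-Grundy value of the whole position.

Heap A is a plain Nim heap of size 19, so its Grundy value is 19.
Heap B is a plain Nim heap of size 10, so its Grundy value is 10.
The value of a disjunctive sum is the nim-sum of the parts.
Combined value = 19 XOR 10 = 25.

25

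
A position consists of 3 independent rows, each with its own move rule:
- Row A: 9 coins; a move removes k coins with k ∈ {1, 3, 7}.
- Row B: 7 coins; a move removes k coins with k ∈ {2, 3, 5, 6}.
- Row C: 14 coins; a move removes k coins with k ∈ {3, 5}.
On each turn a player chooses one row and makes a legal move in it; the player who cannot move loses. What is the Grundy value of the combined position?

Grundy values for row A (subtraction set {1, 3, 7}):
k:     0  1  2  3  4  5  6  7  8  9
g(k):  0  1  0  1  0  1  0  1  0  1
So g(9) = 1.
For row B, compute g(0), g(1), … with moves {2, 3, 5, 6}:
g(0) = mex{} = 0
g(1) = mex{} = 0
g(2) = mex{0} = 1
g(3) = mex{0} = 1
g(4) = mex{0,1} = 2
g(5) = mex{0,1} = 2
g(6) = mex{0,1,2} = 3
g(7) = mex{0,1,2} = 3
So g(7) = 3.
Build the Grundy sequence for row C with g(k) = mex{g(k−s) : s ∈ {3, 5}, s ≤ k}:
g(0) = mex{} = 0
g(1) = mex{} = 0
g(2) = mex{} = 0
g(3) = mex{0} = 1
g(4) = mex{0} = 1
g(5) = mex{0} = 1
g(6) = mex{0,1} = 2
g(7) = mex{0,1} = 2
g(8) = mex{1} = 0
g(9) = mex{1,2} = 0
g(10) = mex{1,2} = 0
g(11) = mex{0,2} = 1
g(12) = mex{0,2} = 1
g(13) = mex{0} = 1
g(14) = mex{0,1} = 2
So g(14) = 2.
The value of a disjunctive sum is the nim-sum of the parts.
Combined value = 1 ⊕ 3 ⊕ 2 = 0.

0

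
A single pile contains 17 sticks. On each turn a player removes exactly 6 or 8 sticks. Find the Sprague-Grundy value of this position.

0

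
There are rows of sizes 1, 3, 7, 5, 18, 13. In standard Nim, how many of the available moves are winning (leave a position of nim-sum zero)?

1

Nim-sum: 1 ⊕ 3 ⊕ 7 ⊕ 5 ⊕ 18 ⊕ 13 = 31.
The overall nim-sum is X = 31. A row of size p has a winning move iff p XOR X < p (reduce it to p XOR X).
  1: 1 XOR 31 = 30 ≥ 1 — no move.
  3: 3 XOR 31 = 28 ≥ 3 — no move.
  7: 7 XOR 31 = 24 ≥ 7 — no move.
  5: 5 XOR 31 = 26 ≥ 5 — no move.
  18: 18 XOR 31 = 13 < 18 — winning move (to 13).
  13: 13 XOR 31 = 18 ≥ 13 — no move.
That gives 1 winning move.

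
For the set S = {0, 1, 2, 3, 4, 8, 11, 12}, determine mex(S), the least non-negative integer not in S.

5

The values 0, 1, 2, 3, 4 are all present; 5 is the first non-negative integer missing from the set.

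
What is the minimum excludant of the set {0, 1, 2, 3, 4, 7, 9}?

5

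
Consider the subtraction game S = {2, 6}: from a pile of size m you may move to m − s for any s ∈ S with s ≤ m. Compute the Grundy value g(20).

0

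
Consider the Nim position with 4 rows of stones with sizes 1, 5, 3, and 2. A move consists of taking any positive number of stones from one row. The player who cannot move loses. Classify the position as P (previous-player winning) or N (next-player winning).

Compute the nim-sum pairwise:
1 ^ 5 = 4
4 ^ 3 = 7
7 ^ 2 = 5
The nim-sum is 5 ≠ 0, so this is an N-position: the player to move can win.

N-position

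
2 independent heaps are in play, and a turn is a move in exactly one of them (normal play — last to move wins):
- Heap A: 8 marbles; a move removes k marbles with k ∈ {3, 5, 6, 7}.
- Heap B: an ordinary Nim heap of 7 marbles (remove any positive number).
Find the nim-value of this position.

Build the Grundy sequence for heap A with g(k) = mex{g(k−s) : s ∈ {3, 5, 6, 7}, s ≤ k}:
g(0) = mex{} = 0
g(1) = mex{} = 0
g(2) = mex{} = 0
g(3) = mex{0} = 1
g(4) = mex{0} = 1
g(5) = mex{0} = 1
g(6) = mex{0,1} = 2
g(7) = mex{0,1} = 2
g(8) = mex{0,1} = 2
So g(8) = 2.
Heap B is a plain Nim heap of size 7, so its Grundy value is 7.
By the Sprague-Grundy theorem, the Grundy value of a sum of independent games is the XOR of the component values.
Combined value = 2 ⊕ 7 = 5.

5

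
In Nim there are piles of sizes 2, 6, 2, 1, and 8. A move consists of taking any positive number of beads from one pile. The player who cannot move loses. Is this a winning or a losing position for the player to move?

Winning position

Bitwise XOR of the heap sizes:
  0010  (2)
  0110  (6)
  0010  (2)
  0001  (1)
  1000  (8)
  ----
  1111  (15)
The nim-sum is 15 ≠ 0, so this is an N-position: the player to move can win.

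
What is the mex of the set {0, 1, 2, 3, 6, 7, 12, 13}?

4

The values 0, 1, 2, 3 are all present; 4 is the first non-negative integer missing from the set.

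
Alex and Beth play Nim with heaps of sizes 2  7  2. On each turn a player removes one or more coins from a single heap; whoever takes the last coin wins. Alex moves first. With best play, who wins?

Alex wins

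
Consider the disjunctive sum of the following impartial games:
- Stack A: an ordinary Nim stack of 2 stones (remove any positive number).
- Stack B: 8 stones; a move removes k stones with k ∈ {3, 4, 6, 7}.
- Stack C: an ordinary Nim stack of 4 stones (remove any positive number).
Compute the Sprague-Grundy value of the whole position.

4

Stack A is a plain Nim stack of size 2, so its Grundy value is 2.
Grundy values for stack B (subtraction set {3, 4, 6, 7}):
g(0) = mex{} = 0
g(1) = mex{} = 0
g(2) = mex{} = 0
g(3) = mex{0} = 1
g(4) = mex{0} = 1
g(5) = mex{0} = 1
g(6) = mex{0,1} = 2
g(7) = mex{0,1} = 2
g(8) = mex{0,1} = 2
So g(8) = 2.
Stack C is a plain Nim stack of size 4, so its Grundy value is 4.
The value of a disjunctive sum is the nim-sum of the parts.
Combined value = 2 ⊕ 2 ⊕ 4 = 4.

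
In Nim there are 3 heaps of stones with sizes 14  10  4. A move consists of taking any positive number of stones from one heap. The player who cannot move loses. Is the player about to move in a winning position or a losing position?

Bitwise XOR of the heap sizes:
  1110  (14)
  1010  (10)
  0100  (4)
  ----
  0000  (0)
The nim-sum is 0, so this is a P-position: the player to move is in a losing position under optimal play.

Losing position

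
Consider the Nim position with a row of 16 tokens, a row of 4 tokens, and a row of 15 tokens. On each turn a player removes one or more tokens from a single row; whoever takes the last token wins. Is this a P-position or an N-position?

N-position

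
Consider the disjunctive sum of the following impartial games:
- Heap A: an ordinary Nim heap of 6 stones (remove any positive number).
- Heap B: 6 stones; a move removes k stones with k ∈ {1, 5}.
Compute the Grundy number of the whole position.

6

Heap A is a plain Nim heap of size 6, so its Grundy value is 6.
For heap B, compute g(0), g(1), … with moves {1, 5}:
g(0) = mex{} = 0
g(1) = mex{0} = 1
g(2) = mex{1} = 0
g(3) = mex{0} = 1
g(4) = mex{1} = 0
g(5) = mex{0} = 1
g(6) = mex{1} = 0
So g(6) = 0.
The value of a disjunctive sum is the nim-sum of the parts.
Combined value = 6 ⊕ 0 = 6.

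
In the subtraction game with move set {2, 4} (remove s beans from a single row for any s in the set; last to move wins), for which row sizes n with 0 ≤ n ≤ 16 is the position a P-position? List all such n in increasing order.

0, 1, 6, 7, 12, 13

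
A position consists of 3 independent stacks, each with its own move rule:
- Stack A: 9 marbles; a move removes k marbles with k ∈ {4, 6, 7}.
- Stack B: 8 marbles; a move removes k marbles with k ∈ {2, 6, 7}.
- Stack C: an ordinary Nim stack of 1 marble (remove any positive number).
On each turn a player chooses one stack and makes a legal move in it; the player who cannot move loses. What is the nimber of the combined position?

1

Grundy values for stack A (subtraction set {4, 6, 7}):
k:     0  1  2  3  4  5  6  7  8  9
g(k):  0  0  0  0  1  1  1  1  2  2
So g(9) = 2.
For stack B, compute g(0), g(1), … with moves {2, 6, 7}:
k:     0  1  2  3  4  5  6  7  8
g(k):  0  0  1  1  0  0  1  1  2
So g(8) = 2.
Stack C is a plain Nim stack of size 1, so its Grundy value is 1.
By the Sprague-Grundy theorem, the Grundy value of a sum of independent games is the XOR of the component values.
Combined value = 2 XOR 2 XOR 1 = 1.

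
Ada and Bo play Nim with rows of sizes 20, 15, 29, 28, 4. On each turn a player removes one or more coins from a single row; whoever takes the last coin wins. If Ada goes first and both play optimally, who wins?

Nim-sum: 20 XOR 15 XOR 29 XOR 28 XOR 4 = 30.
The nim-sum is 30 ≠ 0, so this is an N-position: the player to move can win; Ada has a winning move.

Ada wins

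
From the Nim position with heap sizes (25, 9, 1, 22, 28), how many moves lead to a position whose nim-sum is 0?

In binary:
  11001  (25)
  01001  (9)
  00001  (1)
  10110  (22)
  11100  (28)
  -----
  11011  (27)
The overall nim-sum is X = 27. A heap of size p has a winning move iff p XOR X < p (reduce it to p XOR X).
  25: 25 XOR 27 = 2 < 25 — winning move (to 2).
  9: 9 XOR 27 = 18 ≥ 9 — no move.
  1: 1 XOR 27 = 26 ≥ 1 — no move.
  22: 22 XOR 27 = 13 < 22 — winning move (to 13).
  28: 28 XOR 27 = 7 < 28 — winning move (to 7).
That gives 3 winning moves.

3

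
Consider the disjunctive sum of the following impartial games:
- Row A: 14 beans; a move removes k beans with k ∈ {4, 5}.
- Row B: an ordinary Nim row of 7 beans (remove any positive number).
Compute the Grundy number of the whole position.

Grundy values for row A (subtraction set {4, 5}):
k:     0  1  2  3  4  5  6  7  8  9 10 11 12 13 14
g(k):  0  0  0  0  1  1  1  1  2  0  0  0  0  1  1
So g(14) = 1.
Row B is a plain Nim row of size 7, so its Grundy value is 7.
The value of a disjunctive sum is the nim-sum of the parts.
Combined value = 1 ⊕ 7 = 6.

6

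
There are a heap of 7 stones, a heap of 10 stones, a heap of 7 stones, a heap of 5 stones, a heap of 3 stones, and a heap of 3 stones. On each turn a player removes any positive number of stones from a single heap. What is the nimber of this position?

15

Nim-sum: 7 ^ 10 ^ 7 ^ 5 ^ 3 ^ 3 = 15.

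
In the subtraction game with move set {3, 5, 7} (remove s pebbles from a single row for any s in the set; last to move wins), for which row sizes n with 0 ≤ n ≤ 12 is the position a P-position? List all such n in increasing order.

0, 1, 2, 10, 11, 12

Build the Grundy sequence with g(k) = mex{g(k−s) : s ∈ {3, 5, 7}, s ≤ k}:
k:     0  1  2  3  4  5  6  7  8  9 10 11 12
g(k):  0  0  0  1  1  1  2  2  2  3  0  0  0
The P-positions (g = 0) in 0..12 are 0, 1, 2, 10, 11, 12.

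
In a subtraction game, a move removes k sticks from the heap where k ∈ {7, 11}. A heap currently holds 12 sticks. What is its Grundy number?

1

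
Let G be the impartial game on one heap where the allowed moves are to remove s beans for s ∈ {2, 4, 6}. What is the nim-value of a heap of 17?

0

Build the Grundy sequence with g(k) = mex{g(k−s) : s ∈ {2, 4, 6}, s ≤ k}:
k:     0  1  2  3  4  5  6  7  8  9 10 11 12 13 14 15 16 17
g(k):  0  0  1  1  2  2  3  3  0  0  1  1  2  2  3  3  0  0
So g(17) = 0.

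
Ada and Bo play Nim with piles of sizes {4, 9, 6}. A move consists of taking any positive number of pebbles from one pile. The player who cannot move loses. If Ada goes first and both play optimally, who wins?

Compute the nim-sum pairwise:
4 ⊕ 9 = 13
13 ⊕ 6 = 11
The nim-sum is 11 ≠ 0, so this is an N-position: the player to move can win; Ada has a winning move.

Ada wins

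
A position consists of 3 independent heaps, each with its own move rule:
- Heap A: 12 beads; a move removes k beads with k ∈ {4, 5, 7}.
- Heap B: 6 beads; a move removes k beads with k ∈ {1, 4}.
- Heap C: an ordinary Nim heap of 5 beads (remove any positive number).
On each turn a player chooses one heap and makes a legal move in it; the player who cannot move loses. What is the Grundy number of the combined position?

4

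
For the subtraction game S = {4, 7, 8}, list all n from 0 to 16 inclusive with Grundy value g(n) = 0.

0, 1, 2, 3, 12, 13, 14, 15

Build the Grundy sequence with g(k) = mex{g(k−s) : s ∈ {4, 7, 8}, s ≤ k}:
k:     0  1  2  3  4  5  6  7  8  9 10 11 12 13 14 15 16
g(k):  0  0  0  0  1  1  1  1  2  2  2  2  0  0  0  0  1
The P-positions (g = 0) in 0..16 are 0, 1, 2, 3, 12, 13, 14, 15.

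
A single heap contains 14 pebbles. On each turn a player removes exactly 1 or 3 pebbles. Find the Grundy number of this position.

0

Grundy values for subtraction set {1, 3}:
k:     0  1  2  3  4  5  6  7  8  9 10 11 12 13 14
g(k):  0  1  0  1  0  1  0  1  0  1  0  1  0  1  0
So g(14) = 0.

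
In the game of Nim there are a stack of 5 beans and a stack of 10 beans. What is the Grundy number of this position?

15

In binary:
  0101  (5)
  1010  (10)
  ----
  1111  (15)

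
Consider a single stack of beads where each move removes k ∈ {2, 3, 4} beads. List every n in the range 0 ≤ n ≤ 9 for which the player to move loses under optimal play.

0, 1, 6, 7

Compute g(0), g(1), … for moves {2, 3, 4}:
g(0) = mex{} = 0
g(1) = mex{} = 0
g(2) = mex{0} = 1
g(3) = mex{0} = 1
g(4) = mex{0,1} = 2
g(5) = mex{0,1} = 2
g(6) = mex{1,2} = 0
g(7) = mex{1,2} = 0
g(8) = mex{0,2} = 1
g(9) = mex{0,2} = 1
The P-positions (g = 0) in 0..9 are 0, 1, 6, 7.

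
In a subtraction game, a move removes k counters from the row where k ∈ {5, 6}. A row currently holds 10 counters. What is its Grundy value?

2

Compute g(0), g(1), … for moves {5, 6}:
k:     0  1  2  3  4  5  6  7  8  9 10
g(k):  0  0  0  0  0  1  1  1  1  1  2
So g(10) = 2.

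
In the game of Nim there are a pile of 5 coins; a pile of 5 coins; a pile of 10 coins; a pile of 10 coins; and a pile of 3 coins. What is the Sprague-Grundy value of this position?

3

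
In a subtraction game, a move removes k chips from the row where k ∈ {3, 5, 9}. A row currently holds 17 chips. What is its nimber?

1

Compute g(0), g(1), … for moves {3, 5, 9}:
k:     0  1  2  3  4  5  6  7  8  9 10 11 12 13 14 15 16 17
g(k):  0  0  0  1  1  1  2  2  0  3  3  1  0  2  0  1  0  1
So g(17) = 1.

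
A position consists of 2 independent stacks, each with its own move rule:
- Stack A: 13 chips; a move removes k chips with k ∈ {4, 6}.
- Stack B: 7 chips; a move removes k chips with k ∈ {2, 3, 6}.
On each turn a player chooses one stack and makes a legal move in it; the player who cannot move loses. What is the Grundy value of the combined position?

For stack A, compute g(0), g(1), … with moves {4, 6}:
k:     0  1  2  3  4  5  6  7  8  9 10 11 12 13
g(k):  0  0  0  0  1  1  1  1  2  2  0  0  0  0
So g(13) = 0.
Grundy values for stack B (subtraction set {2, 3, 6}):
k:     0  1  2  3  4  5  6  7
g(k):  0  0  1  1  2  0  3  1
So g(7) = 1.
The value of a disjunctive sum is the nim-sum of the parts.
Combined value = 0 ⊕ 1 = 1.

1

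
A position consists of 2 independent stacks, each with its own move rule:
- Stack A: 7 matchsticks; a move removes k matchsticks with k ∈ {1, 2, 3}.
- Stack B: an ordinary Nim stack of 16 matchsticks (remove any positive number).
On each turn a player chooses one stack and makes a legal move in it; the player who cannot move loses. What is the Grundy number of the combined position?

19

For stack A, compute g(0), g(1), … with moves {1, 2, 3}:
g(0) = mex{} = 0
g(1) = mex{0} = 1
g(2) = mex{0,1} = 2
g(3) = mex{0,1,2} = 3
g(4) = mex{1,2,3} = 0
g(5) = mex{0,2,3} = 1
g(6) = mex{0,1,3} = 2
g(7) = mex{0,1,2} = 3
So g(7) = 3.
Stack B is a plain Nim stack of size 16, so its Grundy value is 16.
By the Sprague-Grundy theorem, the Grundy value of a sum of independent games is the XOR of the component values.
Combined value = 3 ⊕ 16 = 19.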